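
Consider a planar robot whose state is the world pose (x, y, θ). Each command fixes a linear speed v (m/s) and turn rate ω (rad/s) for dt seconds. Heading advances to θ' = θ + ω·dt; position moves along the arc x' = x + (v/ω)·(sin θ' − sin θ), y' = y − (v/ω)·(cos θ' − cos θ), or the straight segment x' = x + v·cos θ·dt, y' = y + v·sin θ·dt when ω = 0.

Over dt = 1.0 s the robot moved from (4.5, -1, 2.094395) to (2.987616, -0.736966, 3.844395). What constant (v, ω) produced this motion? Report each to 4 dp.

v = 1.7500, ω = 1.7500

Δθ = 3.844395 − 2.094395 = 1.750000
ω = Δθ/dt = 1.750000/1.0 = 1.7500
R = Δx/(sin θ' − sin θ) = 1.0000
v = R·ω = 1.0000·1.7500 = 1.7500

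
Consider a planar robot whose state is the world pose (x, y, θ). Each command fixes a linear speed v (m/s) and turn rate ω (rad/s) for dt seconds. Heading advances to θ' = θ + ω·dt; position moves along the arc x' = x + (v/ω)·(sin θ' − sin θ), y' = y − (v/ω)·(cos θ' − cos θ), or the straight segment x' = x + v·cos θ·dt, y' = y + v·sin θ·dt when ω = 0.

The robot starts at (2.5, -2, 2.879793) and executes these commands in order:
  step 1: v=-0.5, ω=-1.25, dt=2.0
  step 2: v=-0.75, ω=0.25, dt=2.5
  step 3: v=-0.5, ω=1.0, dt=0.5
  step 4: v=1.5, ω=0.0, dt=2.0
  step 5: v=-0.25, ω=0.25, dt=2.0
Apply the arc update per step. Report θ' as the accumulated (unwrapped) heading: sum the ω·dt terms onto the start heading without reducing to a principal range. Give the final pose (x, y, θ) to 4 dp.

(1.3363, -1.6634, 2.0048)

step 1: θ'=0.3798 (R=0.4000) → pose (2.5448, -2.7579, 0.3798)
step 2: θ'=1.0048 (R=-3.0000) → pose (1.1248, -3.9353, 1.0048)
step 3: θ'=1.5048 (R=-0.5000) → pose (1.0479, -4.1705, 1.5048)
step 4: θ'=1.5048 (straight) → pose (1.2458, -1.1770, 1.5048)
step 5: θ'=2.0048 (R=-1.0000) → pose (1.3363, -1.6634, 2.0048)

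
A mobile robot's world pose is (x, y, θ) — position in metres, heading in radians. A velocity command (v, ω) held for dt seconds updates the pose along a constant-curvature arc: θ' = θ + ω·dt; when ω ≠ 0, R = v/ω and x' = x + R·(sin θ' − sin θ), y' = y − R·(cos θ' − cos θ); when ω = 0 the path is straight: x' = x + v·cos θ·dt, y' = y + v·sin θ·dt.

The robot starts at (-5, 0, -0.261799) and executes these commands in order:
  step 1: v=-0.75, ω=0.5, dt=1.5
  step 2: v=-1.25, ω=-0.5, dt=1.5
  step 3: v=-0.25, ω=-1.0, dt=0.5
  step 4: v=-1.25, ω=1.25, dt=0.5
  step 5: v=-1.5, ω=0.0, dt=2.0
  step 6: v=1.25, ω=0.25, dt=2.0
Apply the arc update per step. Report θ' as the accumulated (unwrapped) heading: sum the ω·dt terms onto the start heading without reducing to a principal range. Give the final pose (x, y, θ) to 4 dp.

step 1: θ'=0.4882 (R=-1.5000) → pose (-6.0918, -0.1241, 0.4882)
step 2: θ'=-0.2618 (R=2.5000) → pose (-7.9114, -0.3310, -0.2618)
step 3: θ'=-0.7618 (R=0.2500) → pose (-8.0193, -0.2704, -0.7618)
step 4: θ'=-0.1368 (R=-1.0000) → pose (-8.5731, -0.0033, -0.1368)
step 5: θ'=-0.1368 (straight) → pose (-11.5451, 0.4058, -0.1368)
step 6: θ'=0.3632 (R=5.0000) → pose (-9.0869, 0.6852, 0.3632)

(-9.0869, 0.6852, 0.3632)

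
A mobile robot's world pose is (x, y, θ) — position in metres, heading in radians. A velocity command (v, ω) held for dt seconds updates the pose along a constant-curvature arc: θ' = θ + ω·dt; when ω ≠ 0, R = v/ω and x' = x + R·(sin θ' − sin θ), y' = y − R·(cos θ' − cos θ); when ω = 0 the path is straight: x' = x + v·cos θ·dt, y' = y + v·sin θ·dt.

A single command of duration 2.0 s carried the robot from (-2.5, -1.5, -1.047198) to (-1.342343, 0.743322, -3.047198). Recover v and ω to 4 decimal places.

v = -1.5000, ω = -1.0000

Δθ = -3.047198 − -1.047198 = -2.000000
ω = Δθ/dt = -2.000000/2.0 = -1.0000
R = −Δy/(cos θ' − cos θ) = 1.5000
v = R·ω = 1.5000·-1.0000 = -1.5000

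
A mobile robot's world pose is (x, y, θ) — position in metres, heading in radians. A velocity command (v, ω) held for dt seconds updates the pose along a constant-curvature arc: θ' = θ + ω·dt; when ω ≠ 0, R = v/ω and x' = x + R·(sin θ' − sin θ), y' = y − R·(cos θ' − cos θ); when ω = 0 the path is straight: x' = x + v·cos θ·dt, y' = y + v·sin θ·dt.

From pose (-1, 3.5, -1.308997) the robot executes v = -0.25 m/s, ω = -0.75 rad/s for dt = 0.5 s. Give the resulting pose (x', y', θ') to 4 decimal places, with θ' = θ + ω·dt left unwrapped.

θ' = -1.3090 + -0.75·0.5 = -1.6840
R = v/ω = -0.25/-0.75 = 0.3333
x' = -1 + 0.3333·(sin -1.6840 − sin -1.3090) = -1.0092
y' = 3.5 − 0.3333·(cos -1.6840 − cos -1.3090) = 3.6239

(-1.0092, 3.6239, -1.6840)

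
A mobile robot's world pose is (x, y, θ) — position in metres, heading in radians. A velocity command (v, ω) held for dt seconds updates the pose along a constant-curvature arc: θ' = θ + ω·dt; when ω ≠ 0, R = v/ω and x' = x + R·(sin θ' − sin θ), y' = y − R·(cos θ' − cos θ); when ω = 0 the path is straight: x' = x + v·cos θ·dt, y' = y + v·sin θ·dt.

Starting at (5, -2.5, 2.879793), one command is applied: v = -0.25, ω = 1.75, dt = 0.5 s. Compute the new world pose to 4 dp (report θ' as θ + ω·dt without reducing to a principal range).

(5.1192, -2.4788, 3.7548)

θ' = 2.8798 + 1.75·0.5 = 3.7548
R = v/ω = -0.25/1.75 = -0.1429
x' = 5 + -0.1429·(sin 3.7548 − sin 2.8798) = 5.1192
y' = -2.5 − -0.1429·(cos 3.7548 − cos 2.8798) = -2.4788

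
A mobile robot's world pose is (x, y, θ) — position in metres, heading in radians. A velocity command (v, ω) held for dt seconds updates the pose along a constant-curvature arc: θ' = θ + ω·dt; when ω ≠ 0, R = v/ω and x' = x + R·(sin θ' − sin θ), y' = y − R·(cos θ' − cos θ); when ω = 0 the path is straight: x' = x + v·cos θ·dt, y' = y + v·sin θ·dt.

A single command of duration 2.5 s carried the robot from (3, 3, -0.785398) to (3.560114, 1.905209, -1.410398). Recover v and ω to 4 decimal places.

Δθ = -1.410398 − -0.785398 = -0.625000
ω = Δθ/dt = -0.625000/2.5 = -0.2500
R = −Δy/(cos θ' − cos θ) = -2.0000
v = R·ω = -2.0000·-0.2500 = 0.5000

v = 0.5000, ω = -0.2500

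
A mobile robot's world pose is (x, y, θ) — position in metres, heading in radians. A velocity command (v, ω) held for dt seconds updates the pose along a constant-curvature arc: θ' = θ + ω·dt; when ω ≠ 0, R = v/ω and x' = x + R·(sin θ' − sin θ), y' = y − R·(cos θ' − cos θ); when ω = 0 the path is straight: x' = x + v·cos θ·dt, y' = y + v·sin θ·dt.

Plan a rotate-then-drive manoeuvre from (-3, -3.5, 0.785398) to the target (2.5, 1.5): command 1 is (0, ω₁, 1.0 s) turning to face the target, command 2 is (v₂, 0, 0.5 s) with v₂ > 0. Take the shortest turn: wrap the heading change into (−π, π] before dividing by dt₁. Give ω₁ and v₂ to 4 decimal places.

heading to target = atan2(1.5−-3.5, 2.5−-3) = 0.7378
Δθ = wrap(0.7378 − 0.7854) = -0.0476; ω₁ = Δθ/dt₁ = -0.0476
distance = √((2.5−-3)² + (1.5−-3.5)²) = 7.4330; v₂ = distance/dt₂ = 14.8661

ω₁ = -0.0476, v₂ = 14.8661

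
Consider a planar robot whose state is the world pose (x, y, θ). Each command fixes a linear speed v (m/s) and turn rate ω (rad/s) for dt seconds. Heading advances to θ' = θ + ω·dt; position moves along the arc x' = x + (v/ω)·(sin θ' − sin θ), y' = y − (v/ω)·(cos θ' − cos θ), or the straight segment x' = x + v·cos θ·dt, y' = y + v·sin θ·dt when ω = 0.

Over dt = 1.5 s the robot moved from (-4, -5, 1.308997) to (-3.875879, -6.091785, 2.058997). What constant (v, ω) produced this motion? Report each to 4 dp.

v = -0.7500, ω = 0.5000

Δθ = 2.058997 − 1.308997 = 0.750000
ω = Δθ/dt = 0.750000/1.5 = 0.5000
R = −Δy/(cos θ' − cos θ) = -1.5000
v = R·ω = -1.5000·0.5000 = -0.7500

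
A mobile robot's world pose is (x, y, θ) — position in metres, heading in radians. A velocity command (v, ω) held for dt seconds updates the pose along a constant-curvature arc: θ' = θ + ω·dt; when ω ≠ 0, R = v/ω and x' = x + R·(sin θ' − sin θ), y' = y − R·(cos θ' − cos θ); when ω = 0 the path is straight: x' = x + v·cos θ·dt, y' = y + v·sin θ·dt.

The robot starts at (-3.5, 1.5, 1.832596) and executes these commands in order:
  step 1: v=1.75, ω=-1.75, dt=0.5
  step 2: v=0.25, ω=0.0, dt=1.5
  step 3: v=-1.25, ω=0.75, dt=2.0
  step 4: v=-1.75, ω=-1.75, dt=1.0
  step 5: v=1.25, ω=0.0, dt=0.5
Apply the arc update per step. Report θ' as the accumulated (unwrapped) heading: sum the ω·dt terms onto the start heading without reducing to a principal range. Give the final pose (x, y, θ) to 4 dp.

step 1: θ'=0.9576 (R=-1.0000) → pose (-3.3519, 2.3343, 0.9576)
step 2: θ'=0.9576 (straight) → pose (-3.1361, 2.6410, 0.9576)
step 3: θ'=2.4576 (R=-1.6667) → pose (-2.8262, 0.3901, 2.4576)
step 4: θ'=0.7076 (R=1.0000) → pose (-2.8081, -1.1449, 0.7076)
step 5: θ'=0.7076 (straight) → pose (-2.3332, -0.7386, 0.7076)

(-2.3332, -0.7386, 0.7076)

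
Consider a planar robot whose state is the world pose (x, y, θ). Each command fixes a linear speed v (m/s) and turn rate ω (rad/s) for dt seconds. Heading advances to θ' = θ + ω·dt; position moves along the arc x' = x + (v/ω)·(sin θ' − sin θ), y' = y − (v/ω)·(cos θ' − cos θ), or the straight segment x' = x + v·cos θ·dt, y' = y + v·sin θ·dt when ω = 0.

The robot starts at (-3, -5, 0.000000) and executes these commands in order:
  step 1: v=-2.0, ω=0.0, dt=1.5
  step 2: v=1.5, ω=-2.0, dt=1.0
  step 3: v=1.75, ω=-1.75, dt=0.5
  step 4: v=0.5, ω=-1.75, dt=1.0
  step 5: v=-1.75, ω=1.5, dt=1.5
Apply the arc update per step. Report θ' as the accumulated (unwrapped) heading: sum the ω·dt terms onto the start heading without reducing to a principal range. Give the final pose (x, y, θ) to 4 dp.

(-4.3523, -7.0985, -2.3750)

step 1: θ'=0.0000 (straight) → pose (-6.0000, -5.0000, 0.0000)
step 2: θ'=-2.0000 (R=-0.7500) → pose (-5.3180, -6.0621, -2.0000)
step 3: θ'=-2.8750 (R=-1.0000) → pose (-5.9639, -6.6106, -2.8750)
step 4: θ'=-4.6250 (R=-0.2857) → pose (-6.3238, -6.3600, -4.6250)
step 5: θ'=-2.3750 (R=-1.1667) → pose (-4.3523, -7.0985, -2.3750)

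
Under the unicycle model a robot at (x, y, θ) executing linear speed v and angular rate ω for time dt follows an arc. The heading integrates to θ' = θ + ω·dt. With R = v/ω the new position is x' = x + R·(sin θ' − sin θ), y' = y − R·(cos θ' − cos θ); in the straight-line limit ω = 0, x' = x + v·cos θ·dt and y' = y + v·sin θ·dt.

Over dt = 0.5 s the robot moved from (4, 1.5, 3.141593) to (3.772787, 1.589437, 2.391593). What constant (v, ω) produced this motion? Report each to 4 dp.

v = 0.5000, ω = -1.5000

Δθ = 2.391593 − 3.141593 = -0.750000
ω = Δθ/dt = -0.750000/0.5 = -1.5000
R = Δx/(sin θ' − sin θ) = -0.3333
v = R·ω = -0.3333·-1.5000 = 0.5000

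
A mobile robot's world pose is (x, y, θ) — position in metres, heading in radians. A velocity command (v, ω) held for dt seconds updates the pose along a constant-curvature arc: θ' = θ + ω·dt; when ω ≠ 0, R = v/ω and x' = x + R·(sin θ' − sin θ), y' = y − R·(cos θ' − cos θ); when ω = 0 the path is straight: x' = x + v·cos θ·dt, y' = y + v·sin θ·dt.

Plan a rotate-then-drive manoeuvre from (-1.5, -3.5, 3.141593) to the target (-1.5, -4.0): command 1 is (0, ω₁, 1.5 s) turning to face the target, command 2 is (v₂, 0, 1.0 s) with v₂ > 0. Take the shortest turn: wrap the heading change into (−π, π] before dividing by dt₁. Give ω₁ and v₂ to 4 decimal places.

heading to target = atan2(-4−-3.5, -1.5−-1.5) = -1.5708
Δθ = wrap(-1.5708 − 3.1416) = 1.5708; ω₁ = Δθ/dt₁ = 1.0472
distance = √((-1.5−-1.5)² + (-4−-3.5)²) = 0.5000; v₂ = distance/dt₂ = 0.5000

ω₁ = 1.0472, v₂ = 0.5000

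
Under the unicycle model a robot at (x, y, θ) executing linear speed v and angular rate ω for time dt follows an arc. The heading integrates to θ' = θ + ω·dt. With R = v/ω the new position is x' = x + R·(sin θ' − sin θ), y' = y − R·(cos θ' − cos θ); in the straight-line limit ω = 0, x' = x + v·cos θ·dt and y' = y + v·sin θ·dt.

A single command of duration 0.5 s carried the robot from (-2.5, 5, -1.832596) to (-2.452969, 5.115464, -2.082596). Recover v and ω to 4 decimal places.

v = -0.2500, ω = -0.5000

Δθ = -2.082596 − -1.832596 = -0.250000
ω = Δθ/dt = -0.250000/0.5 = -0.5000
R = −Δy/(cos θ' − cos θ) = 0.5000
v = R·ω = 0.5000·-0.5000 = -0.2500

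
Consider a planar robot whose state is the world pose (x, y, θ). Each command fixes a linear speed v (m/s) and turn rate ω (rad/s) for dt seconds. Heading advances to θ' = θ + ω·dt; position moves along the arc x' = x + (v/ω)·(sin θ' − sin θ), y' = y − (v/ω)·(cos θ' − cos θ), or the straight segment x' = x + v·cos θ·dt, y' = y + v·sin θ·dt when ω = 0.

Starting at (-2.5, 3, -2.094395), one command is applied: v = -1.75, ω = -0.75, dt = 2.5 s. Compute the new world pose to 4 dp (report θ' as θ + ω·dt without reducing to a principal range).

(1.2391, 3.4118, -3.9694)

θ' = -2.0944 + -0.75·2.5 = -3.9694
R = v/ω = -1.75/-0.75 = 2.3333
x' = -2.5 + 2.3333·(sin -3.9694 − sin -2.0944) = 1.2391
y' = 3 − 2.3333·(cos -3.9694 − cos -2.0944) = 3.4118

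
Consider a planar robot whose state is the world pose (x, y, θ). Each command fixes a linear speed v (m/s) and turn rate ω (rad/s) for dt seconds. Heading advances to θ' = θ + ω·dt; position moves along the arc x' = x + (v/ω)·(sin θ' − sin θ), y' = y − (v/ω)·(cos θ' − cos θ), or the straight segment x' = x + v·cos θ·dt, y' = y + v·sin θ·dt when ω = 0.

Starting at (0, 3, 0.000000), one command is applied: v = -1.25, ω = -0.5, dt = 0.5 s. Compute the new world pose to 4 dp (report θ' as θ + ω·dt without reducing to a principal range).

θ' = 0.0000 + -0.5·0.5 = -0.2500
R = v/ω = -1.25/-0.5 = 2.5000
x' = 0 + 2.5000·(sin -0.2500 − sin 0.0000) = -0.6185
y' = 3 − 2.5000·(cos -0.2500 − cos 0.0000) = 3.0777

(-0.6185, 3.0777, -0.2500)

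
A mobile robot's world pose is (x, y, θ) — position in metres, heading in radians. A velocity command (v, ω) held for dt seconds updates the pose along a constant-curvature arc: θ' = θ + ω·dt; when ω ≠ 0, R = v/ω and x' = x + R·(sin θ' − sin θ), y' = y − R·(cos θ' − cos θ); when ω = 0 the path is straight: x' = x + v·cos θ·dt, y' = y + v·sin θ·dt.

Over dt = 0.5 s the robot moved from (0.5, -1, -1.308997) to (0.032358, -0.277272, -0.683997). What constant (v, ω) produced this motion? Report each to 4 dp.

v = -1.7500, ω = 1.2500

Δθ = -0.683997 − -1.308997 = 0.625000
ω = Δθ/dt = 0.625000/0.5 = 1.2500
R = −Δy/(cos θ' − cos θ) = -1.4000
v = R·ω = -1.4000·1.2500 = -1.7500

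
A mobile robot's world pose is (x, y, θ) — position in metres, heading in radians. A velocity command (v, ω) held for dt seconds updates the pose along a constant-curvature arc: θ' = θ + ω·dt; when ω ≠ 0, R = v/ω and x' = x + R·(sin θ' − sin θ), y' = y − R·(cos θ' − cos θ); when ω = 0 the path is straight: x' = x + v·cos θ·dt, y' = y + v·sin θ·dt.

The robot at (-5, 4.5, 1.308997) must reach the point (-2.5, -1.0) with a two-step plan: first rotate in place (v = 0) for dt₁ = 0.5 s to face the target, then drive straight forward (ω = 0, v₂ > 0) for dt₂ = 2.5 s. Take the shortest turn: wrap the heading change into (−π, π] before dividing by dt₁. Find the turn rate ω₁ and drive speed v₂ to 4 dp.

ω₁ = -4.9063, v₂ = 2.4166

heading to target = atan2(-1−4.5, -2.5−-5) = -1.1442
Δθ = wrap(-1.1442 − 1.3090) = -2.4532; ω₁ = Δθ/dt₁ = -4.9063
distance = √((-2.5−-5)² + (-1−4.5)²) = 6.0415; v₂ = distance/dt₂ = 2.4166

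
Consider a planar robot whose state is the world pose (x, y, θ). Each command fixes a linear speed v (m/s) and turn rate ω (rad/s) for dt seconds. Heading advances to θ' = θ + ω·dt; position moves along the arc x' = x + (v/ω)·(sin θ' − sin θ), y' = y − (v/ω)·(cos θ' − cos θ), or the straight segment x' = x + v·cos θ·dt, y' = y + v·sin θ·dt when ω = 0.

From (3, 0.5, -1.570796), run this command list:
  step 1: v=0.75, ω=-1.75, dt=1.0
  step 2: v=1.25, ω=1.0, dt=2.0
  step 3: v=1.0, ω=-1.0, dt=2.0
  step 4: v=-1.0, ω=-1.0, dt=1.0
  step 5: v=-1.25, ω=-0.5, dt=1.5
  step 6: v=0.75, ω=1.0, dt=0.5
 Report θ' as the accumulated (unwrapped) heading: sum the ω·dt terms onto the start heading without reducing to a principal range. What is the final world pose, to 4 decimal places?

(0.7305, -4.7568, -4.5708)

step 1: θ'=-3.3208 (R=-0.4286) → pose (2.4950, 0.0783, -3.3208)
step 2: θ'=-1.3208 (R=1.2500) → pose (1.0611, -1.4609, -1.3208)
step 3: θ'=-3.3208 (R=-1.0000) → pose (-0.0861, -2.6923, -3.3208)
step 4: θ'=-4.3208 (R=1.0000) → pose (0.6600, -3.2947, -4.3208)
step 5: θ'=-5.0708 (R=2.5000) → pose (0.6904, -5.1258, -5.0708)
step 6: θ'=-4.5708 (R=0.7500) → pose (0.7305, -4.7568, -4.5708)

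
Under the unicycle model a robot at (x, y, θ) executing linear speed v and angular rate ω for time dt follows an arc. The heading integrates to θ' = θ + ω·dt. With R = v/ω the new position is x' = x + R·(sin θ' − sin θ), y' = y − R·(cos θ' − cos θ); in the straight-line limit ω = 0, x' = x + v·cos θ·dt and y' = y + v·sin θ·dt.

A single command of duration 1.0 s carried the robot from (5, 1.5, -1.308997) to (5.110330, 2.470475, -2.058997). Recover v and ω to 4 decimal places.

Δθ = -2.058997 − -1.308997 = -0.750000
ω = Δθ/dt = -0.750000/1.0 = -0.7500
R = −Δy/(cos θ' − cos θ) = 1.3333
v = R·ω = 1.3333·-0.7500 = -1.0000

v = -1.0000, ω = -0.7500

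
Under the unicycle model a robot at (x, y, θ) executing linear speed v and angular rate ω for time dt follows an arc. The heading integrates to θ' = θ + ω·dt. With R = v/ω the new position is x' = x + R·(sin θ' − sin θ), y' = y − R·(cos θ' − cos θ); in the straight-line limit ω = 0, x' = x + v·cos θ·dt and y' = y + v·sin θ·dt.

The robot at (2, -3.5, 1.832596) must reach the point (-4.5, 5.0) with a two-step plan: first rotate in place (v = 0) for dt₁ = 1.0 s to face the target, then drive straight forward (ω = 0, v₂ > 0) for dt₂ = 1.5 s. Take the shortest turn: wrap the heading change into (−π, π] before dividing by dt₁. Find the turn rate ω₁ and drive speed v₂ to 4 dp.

heading to target = atan2(5−-3.5, -4.5−2) = 2.2236
Δθ = wrap(2.2236 − 1.8326) = 0.3910; ω₁ = Δθ/dt₁ = 0.3910
distance = √((-4.5−2)² + (5−-3.5)²) = 10.7005; v₂ = distance/dt₂ = 7.1336

ω₁ = 0.3910, v₂ = 7.1336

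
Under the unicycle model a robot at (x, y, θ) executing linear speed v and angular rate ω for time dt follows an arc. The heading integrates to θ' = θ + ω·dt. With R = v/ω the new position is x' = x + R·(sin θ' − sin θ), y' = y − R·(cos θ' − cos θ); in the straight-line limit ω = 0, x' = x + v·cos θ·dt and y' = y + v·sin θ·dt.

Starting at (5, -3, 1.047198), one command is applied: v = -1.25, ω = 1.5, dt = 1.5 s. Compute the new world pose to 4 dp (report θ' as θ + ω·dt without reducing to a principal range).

θ' = 1.0472 + 1.5·1.5 = 3.2972
R = v/ω = -1.25/1.5 = -0.8333
x' = 5 + -0.8333·(sin 3.2972 − sin 1.0472) = 5.8508
y' = -3 − -0.8333·(cos 3.2972 − cos 1.0472) = -4.2399

(5.8508, -4.2399, 3.2972)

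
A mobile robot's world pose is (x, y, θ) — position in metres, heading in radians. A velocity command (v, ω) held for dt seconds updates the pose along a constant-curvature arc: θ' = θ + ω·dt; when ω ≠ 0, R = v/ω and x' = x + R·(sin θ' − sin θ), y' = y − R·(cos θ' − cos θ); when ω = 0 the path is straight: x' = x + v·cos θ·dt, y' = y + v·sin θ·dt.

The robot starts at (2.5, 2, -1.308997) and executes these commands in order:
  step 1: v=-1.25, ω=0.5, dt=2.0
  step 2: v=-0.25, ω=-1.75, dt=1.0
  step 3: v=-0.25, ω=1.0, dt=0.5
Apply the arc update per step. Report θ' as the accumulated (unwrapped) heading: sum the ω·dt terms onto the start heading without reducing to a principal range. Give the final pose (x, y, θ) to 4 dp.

step 1: θ'=-0.3090 (R=-2.5000) → pose (0.8454, 3.7346, -0.3090)
step 2: θ'=-2.0590 (R=0.1429) → pose (0.7627, 3.9376, -2.0590)
step 3: θ'=-1.5590 (R=-0.2500) → pose (0.7919, 4.0579, -1.5590)

(0.7919, 4.0579, -1.5590)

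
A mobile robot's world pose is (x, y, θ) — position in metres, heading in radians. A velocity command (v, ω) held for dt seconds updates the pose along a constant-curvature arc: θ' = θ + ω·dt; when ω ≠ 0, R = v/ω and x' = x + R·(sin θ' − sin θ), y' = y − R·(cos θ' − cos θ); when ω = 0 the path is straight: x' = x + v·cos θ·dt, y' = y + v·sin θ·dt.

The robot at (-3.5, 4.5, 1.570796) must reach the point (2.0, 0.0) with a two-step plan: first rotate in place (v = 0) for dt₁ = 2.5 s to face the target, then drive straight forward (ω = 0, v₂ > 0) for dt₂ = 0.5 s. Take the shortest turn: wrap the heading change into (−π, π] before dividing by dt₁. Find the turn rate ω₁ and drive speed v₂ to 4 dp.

heading to target = atan2(0−4.5, 2−-3.5) = -0.6857
Δθ = wrap(-0.6857 − 1.5708) = -2.2565; ω₁ = Δθ/dt₁ = -0.9026
distance = √((2−-3.5)² + (0−4.5)²) = 7.1063; v₂ = distance/dt₂ = 14.2127

ω₁ = -0.9026, v₂ = 14.2127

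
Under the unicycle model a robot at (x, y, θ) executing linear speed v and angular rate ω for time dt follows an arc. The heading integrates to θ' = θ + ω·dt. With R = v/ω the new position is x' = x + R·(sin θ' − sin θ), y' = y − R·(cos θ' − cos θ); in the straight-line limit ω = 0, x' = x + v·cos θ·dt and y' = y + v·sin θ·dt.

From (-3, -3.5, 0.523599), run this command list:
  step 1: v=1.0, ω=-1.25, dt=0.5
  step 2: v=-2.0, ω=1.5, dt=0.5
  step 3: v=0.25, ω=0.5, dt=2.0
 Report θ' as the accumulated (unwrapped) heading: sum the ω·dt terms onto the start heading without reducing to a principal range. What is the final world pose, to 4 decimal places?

step 1: θ'=-0.1014 (R=-0.8000) → pose (-2.5190, -3.3969, -0.1014)
step 2: θ'=0.6486 (R=-1.3333) → pose (-3.4594, -3.6608, 0.6486)
step 3: θ'=1.6486 (R=0.5000) → pose (-3.2630, -3.2235, 1.6486)

(-3.2630, -3.2235, 1.6486)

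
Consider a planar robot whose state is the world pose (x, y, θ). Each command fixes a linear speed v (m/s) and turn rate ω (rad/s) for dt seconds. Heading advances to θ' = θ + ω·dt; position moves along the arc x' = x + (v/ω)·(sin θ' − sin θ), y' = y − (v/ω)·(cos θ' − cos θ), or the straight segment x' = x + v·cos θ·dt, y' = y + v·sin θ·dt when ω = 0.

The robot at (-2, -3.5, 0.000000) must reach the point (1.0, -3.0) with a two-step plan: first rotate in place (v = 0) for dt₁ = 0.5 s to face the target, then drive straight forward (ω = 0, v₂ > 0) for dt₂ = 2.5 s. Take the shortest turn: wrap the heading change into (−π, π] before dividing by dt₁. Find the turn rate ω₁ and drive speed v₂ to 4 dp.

heading to target = atan2(-3−-3.5, 1−-2) = 0.1651
Δθ = wrap(0.1651 − 0.0000) = 0.1651; ω₁ = Δθ/dt₁ = 0.3303
distance = √((1−-2)² + (-3−-3.5)²) = 3.0414; v₂ = distance/dt₂ = 1.2166

ω₁ = 0.3303, v₂ = 1.2166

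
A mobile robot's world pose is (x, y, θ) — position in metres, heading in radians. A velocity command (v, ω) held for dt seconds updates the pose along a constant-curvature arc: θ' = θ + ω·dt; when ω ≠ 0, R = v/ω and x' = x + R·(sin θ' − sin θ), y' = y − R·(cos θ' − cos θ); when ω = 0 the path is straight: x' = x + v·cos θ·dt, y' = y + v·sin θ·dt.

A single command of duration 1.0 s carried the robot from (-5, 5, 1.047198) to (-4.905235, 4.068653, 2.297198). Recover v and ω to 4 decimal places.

Δθ = 2.297198 − 1.047198 = 1.250000
ω = Δθ/dt = 1.250000/1.0 = 1.2500
R = −Δy/(cos θ' − cos θ) = -0.8000
v = R·ω = -0.8000·1.2500 = -1.0000

v = -1.0000, ω = 1.2500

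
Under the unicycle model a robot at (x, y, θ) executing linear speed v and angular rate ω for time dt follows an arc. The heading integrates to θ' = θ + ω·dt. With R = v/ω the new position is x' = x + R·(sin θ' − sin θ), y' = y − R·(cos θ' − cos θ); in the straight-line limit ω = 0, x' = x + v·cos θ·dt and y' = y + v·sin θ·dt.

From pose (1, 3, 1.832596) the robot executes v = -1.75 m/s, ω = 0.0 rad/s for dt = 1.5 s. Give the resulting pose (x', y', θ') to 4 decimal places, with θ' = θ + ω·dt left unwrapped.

(1.6794, 0.4644, 1.8326)

θ' = 1.8326 + 0.0·1.5 = 1.8326
ω = 0 → straight: x' = 1 + -1.75·cos(1.8326)·1.5 = 1.6794
y' = 3 + -1.75·sin(1.8326)·1.5 = 0.4644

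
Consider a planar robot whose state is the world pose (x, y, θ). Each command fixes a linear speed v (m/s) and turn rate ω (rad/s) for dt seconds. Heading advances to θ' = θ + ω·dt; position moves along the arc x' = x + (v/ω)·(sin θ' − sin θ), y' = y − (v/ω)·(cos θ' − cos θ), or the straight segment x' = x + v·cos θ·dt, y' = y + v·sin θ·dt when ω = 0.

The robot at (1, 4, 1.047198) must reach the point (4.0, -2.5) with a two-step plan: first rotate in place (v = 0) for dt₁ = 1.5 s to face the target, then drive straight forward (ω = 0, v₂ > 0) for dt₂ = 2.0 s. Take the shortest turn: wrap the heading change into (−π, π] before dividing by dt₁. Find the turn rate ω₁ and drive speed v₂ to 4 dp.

ω₁ = -1.4571, v₂ = 3.5795

heading to target = atan2(-2.5−4, 4−1) = -1.1384
Δθ = wrap(-1.1384 − 1.0472) = -2.1856; ω₁ = Δθ/dt₁ = -1.4571
distance = √((4−1)² + (-2.5−4)²) = 7.1589; v₂ = distance/dt₂ = 3.5795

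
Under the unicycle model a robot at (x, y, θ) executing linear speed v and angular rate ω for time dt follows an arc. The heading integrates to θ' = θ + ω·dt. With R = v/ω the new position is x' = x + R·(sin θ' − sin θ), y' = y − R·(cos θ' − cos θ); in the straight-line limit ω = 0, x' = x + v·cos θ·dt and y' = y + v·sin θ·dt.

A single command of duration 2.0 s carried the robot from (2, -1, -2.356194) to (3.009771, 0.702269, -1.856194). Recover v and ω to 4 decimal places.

Δθ = -1.856194 − -2.356194 = 0.500000
ω = Δθ/dt = 0.500000/2.0 = 0.2500
R = −Δy/(cos θ' − cos θ) = -4.0000
v = R·ω = -4.0000·0.2500 = -1.0000

v = -1.0000, ω = 0.2500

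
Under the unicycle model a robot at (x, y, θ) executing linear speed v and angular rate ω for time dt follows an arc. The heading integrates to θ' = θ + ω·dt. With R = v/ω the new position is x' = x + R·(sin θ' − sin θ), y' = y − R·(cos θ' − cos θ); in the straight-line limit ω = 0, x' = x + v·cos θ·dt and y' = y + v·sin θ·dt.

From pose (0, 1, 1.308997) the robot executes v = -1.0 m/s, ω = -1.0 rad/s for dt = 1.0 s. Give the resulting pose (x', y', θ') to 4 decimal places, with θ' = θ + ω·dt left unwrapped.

(-0.6618, 0.3062, 0.3090)

θ' = 1.3090 + -1.0·1.0 = 0.3090
R = v/ω = -1.0/-1.0 = 1.0000
x' = 0 + 1.0000·(sin 0.3090 − sin 1.3090) = -0.6618
y' = 1 − 1.0000·(cos 0.3090 − cos 1.3090) = 0.3062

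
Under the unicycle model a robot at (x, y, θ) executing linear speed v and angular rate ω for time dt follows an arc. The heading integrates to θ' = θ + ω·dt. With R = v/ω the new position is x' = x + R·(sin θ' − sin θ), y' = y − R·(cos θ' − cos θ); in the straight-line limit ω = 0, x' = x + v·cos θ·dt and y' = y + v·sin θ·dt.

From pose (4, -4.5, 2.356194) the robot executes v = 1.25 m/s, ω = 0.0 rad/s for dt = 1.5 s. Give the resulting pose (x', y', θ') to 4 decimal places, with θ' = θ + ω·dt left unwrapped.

(2.6742, -3.1742, 2.3562)

θ' = 2.3562 + 0.0·1.5 = 2.3562
ω = 0 → straight: x' = 4 + 1.25·cos(2.3562)·1.5 = 2.6742
y' = -4.5 + 1.25·sin(2.3562)·1.5 = -3.1742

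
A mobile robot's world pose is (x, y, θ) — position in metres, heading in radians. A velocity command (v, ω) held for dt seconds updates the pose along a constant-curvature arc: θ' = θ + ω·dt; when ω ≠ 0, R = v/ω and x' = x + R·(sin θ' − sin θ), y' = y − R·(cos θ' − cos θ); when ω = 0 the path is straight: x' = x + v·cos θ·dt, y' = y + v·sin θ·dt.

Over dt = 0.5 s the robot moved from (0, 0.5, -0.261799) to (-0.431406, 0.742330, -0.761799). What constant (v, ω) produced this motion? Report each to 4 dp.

v = -1.0000, ω = -1.0000

Δθ = -0.761799 − -0.261799 = -0.500000
ω = Δθ/dt = -0.500000/0.5 = -1.0000
R = Δx/(sin θ' − sin θ) = 1.0000
v = R·ω = 1.0000·-1.0000 = -1.0000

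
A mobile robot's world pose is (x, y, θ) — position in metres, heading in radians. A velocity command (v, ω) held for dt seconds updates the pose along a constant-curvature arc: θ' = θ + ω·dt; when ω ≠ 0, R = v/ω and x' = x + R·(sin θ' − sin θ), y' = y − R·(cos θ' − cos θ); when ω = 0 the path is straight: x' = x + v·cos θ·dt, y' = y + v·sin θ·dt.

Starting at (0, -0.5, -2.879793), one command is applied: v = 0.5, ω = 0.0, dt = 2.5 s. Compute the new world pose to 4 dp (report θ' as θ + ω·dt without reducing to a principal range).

(-1.2074, -0.8235, -2.8798)

θ' = -2.8798 + 0.0·2.5 = -2.8798
ω = 0 → straight: x' = 0 + 0.5·cos(-2.8798)·2.5 = -1.2074
y' = -0.5 + 0.5·sin(-2.8798)·2.5 = -0.8235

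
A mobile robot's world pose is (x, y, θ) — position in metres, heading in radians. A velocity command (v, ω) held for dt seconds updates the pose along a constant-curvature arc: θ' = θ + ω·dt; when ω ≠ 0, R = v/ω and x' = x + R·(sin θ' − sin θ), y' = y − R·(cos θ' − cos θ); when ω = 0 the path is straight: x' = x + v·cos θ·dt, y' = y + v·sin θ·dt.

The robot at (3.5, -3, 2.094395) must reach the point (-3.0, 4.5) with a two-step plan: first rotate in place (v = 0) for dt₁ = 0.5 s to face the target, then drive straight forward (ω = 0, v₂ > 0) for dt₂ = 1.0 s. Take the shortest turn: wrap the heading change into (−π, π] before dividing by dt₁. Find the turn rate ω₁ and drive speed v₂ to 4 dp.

ω₁ = 0.3810, v₂ = 9.9247

heading to target = atan2(4.5−-3, -3−3.5) = 2.2849
Δθ = wrap(2.2849 − 2.0944) = 0.1905; ω₁ = Δθ/dt₁ = 0.3810
distance = √((-3−3.5)² + (4.5−-3)²) = 9.9247; v₂ = distance/dt₂ = 9.9247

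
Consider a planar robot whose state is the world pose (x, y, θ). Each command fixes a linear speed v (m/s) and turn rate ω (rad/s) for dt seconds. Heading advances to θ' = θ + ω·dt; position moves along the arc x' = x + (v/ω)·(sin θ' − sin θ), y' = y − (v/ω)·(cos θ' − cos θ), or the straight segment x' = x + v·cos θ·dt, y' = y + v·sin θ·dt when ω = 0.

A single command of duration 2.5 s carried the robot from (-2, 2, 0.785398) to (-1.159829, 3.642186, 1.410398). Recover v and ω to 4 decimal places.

v = 0.7500, ω = 0.2500

Δθ = 1.410398 − 0.785398 = 0.625000
ω = Δθ/dt = 0.625000/2.5 = 0.2500
R = −Δy/(cos θ' − cos θ) = 3.0000
v = R·ω = 3.0000·0.2500 = 0.7500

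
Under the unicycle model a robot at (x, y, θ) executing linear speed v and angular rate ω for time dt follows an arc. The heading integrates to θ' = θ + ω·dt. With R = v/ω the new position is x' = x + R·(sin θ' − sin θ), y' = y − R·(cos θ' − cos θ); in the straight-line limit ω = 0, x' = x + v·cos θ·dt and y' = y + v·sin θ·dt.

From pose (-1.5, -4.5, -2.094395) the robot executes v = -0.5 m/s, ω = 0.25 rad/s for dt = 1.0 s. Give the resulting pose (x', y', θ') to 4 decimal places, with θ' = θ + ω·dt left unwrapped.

θ' = -2.0944 + 0.25·1.0 = -1.8444
R = v/ω = -0.5/0.25 = -2.0000
x' = -1.5 + -2.0000·(sin -1.8444 − sin -2.0944) = -1.3064
y' = -4.5 − -2.0000·(cos -1.8444 − cos -2.0944) = -4.0404

(-1.3064, -4.0404, -1.8444)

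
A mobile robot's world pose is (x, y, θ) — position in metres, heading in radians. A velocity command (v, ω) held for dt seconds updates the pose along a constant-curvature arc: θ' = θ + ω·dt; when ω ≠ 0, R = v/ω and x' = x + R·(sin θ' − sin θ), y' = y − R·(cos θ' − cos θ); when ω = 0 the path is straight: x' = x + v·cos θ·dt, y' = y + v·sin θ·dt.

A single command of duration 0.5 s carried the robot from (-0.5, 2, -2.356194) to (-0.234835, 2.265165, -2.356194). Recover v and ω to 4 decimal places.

v = -0.7500, ω = 0.0000

Δθ = -2.356194 − -2.356194 = 0.000000
ω = Δθ/dt = 0.000000/0.5 = 0.0000
ω = 0 → v = (Δx·cos θ + Δy·sin θ)/dt = -0.7500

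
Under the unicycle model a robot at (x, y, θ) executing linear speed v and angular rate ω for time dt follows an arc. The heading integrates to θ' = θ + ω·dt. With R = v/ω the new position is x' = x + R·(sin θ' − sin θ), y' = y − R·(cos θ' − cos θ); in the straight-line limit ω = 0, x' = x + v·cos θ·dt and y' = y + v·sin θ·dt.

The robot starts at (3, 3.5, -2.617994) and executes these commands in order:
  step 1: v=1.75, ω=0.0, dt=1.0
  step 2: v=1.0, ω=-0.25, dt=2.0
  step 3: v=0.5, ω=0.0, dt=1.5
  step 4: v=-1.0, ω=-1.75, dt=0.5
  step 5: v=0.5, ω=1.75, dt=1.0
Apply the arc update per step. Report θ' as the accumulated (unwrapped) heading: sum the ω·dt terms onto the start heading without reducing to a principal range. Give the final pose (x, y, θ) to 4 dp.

step 1: θ'=-2.6180 (straight) → pose (1.4845, 2.6250, -2.6180)
step 2: θ'=-3.1180 (R=-4.0000) → pose (-0.4212, 2.0902, -3.1180)
step 3: θ'=-3.1180 (straight) → pose (-1.1709, 2.0725, -3.1180)
step 4: θ'=-3.9930 (R=0.5714) → pose (-0.7276, 1.8778, -3.9930)
step 5: θ'=-2.2430 (R=0.2857) → pose (-1.1661, 1.8674, -2.2430)

(-1.1661, 1.8674, -2.2430)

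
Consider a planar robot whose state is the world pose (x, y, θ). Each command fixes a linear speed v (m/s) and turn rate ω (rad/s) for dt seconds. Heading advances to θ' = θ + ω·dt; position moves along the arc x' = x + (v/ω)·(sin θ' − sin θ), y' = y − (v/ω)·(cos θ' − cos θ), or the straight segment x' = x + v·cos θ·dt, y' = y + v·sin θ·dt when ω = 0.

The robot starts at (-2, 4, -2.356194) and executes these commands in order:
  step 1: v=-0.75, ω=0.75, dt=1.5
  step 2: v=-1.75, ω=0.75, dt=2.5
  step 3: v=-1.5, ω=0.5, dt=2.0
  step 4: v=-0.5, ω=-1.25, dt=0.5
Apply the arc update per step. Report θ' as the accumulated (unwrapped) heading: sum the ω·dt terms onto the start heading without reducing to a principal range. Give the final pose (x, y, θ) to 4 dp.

step 1: θ'=-1.2312 (R=-1.0000) → pose (-1.7642, 5.0402, -1.2312)
step 2: θ'=0.6438 (R=-2.3333) → pose (-5.3649, 6.1292, 0.6438)
step 3: θ'=1.6438 (R=-3.0000) → pose (-6.5561, 3.5109, 1.6438)
step 4: θ'=1.0188 (R=0.4000) → pose (-6.6145, 3.2720, 1.0188)

(-6.6145, 3.2720, 1.0188)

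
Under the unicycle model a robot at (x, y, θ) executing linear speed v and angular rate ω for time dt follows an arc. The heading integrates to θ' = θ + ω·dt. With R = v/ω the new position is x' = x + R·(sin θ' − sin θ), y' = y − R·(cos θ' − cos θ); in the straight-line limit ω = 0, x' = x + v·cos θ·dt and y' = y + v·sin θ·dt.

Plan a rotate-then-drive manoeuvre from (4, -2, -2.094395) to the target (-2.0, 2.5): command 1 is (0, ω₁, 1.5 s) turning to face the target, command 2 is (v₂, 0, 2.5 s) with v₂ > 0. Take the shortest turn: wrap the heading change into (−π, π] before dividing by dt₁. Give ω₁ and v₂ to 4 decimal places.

ω₁ = -1.1271, v₂ = 3.0000

heading to target = atan2(2.5−-2, -2−4) = 2.4981
Δθ = wrap(2.4981 − -2.0944) = -1.6907; ω₁ = Δθ/dt₁ = -1.1271
distance = √((-2−4)² + (2.5−-2)²) = 7.5000; v₂ = distance/dt₂ = 3.0000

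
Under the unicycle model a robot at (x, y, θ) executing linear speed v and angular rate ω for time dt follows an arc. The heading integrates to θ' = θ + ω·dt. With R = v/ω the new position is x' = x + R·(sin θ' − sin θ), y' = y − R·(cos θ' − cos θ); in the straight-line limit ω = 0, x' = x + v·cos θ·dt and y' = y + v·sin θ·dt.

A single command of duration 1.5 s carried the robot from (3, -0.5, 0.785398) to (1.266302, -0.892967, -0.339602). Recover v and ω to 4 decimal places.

Δθ = -0.339602 − 0.785398 = -1.125000
ω = Δθ/dt = -1.125000/1.5 = -0.7500
R = Δx/(sin θ' − sin θ) = 1.6667
v = R·ω = 1.6667·-0.7500 = -1.2500

v = -1.2500, ω = -0.7500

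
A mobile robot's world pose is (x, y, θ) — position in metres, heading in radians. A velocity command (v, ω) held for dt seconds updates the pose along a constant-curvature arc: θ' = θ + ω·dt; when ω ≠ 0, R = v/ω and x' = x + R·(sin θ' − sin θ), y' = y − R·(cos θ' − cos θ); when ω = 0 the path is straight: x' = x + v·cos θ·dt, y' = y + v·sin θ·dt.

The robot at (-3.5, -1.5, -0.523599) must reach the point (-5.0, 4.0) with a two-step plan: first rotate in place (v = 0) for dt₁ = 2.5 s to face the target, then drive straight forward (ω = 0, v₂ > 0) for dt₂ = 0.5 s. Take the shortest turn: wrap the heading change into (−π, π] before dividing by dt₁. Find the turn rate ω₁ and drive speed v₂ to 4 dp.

heading to target = atan2(4−-1.5, -5−-3.5) = 1.8370
Δθ = wrap(1.8370 − -0.5236) = 2.3606; ω₁ = Δθ/dt₁ = 0.9443
distance = √((-5−-3.5)² + (4−-1.5)²) = 5.7009; v₂ = distance/dt₂ = 11.4018

ω₁ = 0.9443, v₂ = 11.4018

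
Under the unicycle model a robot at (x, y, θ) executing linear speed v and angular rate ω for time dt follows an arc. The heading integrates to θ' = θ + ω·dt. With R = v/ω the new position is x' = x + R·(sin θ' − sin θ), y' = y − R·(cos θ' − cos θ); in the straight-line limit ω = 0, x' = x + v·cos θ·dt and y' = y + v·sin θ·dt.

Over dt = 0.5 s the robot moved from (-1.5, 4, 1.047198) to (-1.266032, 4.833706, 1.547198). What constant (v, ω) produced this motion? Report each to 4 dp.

Δθ = 1.547198 − 1.047198 = 0.500000
ω = Δθ/dt = 0.500000/0.5 = 1.0000
R = −Δy/(cos θ' − cos θ) = 1.7500
v = R·ω = 1.7500·1.0000 = 1.7500

v = 1.7500, ω = 1.0000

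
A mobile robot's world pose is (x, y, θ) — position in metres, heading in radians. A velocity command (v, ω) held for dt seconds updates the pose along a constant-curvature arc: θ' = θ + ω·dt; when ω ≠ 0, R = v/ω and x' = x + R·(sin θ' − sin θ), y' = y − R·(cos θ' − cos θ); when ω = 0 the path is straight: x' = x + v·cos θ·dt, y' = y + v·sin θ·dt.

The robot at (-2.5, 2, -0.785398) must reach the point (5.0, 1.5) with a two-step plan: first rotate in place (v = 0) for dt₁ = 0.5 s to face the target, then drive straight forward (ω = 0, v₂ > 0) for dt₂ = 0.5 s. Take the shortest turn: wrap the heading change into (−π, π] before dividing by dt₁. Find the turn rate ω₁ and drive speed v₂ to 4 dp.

ω₁ = 1.4377, v₂ = 15.0333

heading to target = atan2(1.5−2, 5−-2.5) = -0.0666
Δθ = wrap(-0.0666 − -0.7854) = 0.7188; ω₁ = Δθ/dt₁ = 1.4377
distance = √((5−-2.5)² + (1.5−2)²) = 7.5166; v₂ = distance/dt₂ = 15.0333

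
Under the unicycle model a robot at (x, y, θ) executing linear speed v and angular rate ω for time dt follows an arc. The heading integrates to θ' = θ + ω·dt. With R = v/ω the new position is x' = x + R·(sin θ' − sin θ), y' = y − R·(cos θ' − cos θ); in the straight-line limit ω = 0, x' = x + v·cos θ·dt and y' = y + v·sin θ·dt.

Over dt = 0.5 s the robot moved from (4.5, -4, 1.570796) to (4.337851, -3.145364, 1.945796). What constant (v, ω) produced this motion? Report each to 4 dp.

v = 1.7500, ω = 0.7500

Δθ = 1.945796 − 1.570796 = 0.375000
ω = Δθ/dt = 0.375000/0.5 = 0.7500
R = −Δy/(cos θ' − cos θ) = 2.3333
v = R·ω = 2.3333·0.7500 = 1.7500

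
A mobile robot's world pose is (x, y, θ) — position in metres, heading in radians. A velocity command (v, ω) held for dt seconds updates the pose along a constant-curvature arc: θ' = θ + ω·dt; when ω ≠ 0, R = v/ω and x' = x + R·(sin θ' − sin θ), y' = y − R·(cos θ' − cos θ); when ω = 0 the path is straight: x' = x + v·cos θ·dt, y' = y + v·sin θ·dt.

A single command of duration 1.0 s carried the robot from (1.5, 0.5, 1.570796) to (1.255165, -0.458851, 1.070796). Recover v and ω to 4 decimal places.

Δθ = 1.070796 − 1.570796 = -0.500000
ω = Δθ/dt = -0.500000/1.0 = -0.5000
R = −Δy/(cos θ' − cos θ) = 2.0000
v = R·ω = 2.0000·-0.5000 = -1.0000

v = -1.0000, ω = -0.5000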